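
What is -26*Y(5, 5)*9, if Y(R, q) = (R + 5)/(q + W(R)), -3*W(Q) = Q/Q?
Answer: -3510/7 ≈ -501.43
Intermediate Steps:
W(Q) = -1/3 (W(Q) = -Q/(3*Q) = -1/3*1 = -1/3)
Y(R, q) = (5 + R)/(-1/3 + q) (Y(R, q) = (R + 5)/(q - 1/3) = (5 + R)/(-1/3 + q))
-26*Y(5, 5)*9 = -78*(5 + 5)/(-1 + 3*5)*9 = -78*10/(-1 + 15)*9 = -78*10/14*9 = -26*15/7*9 = -390/7*9 = -3510/7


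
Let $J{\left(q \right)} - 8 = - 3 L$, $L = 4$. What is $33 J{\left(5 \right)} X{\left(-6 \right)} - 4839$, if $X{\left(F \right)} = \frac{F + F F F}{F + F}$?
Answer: $-7281$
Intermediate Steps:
$J{\left(q \right)} = -4$ ($J{\left(q \right)} = 8 - 12 = -4$)
$X{\left(F \right)} = \frac{F + F^{3}}{2 F}$ ($X{\left(F \right)} = \frac{F + F^{2} F}{2 F} = \left(F + F^{3}\right) \frac{1}{2 F} = \frac{F + F^{3}}{2 F}$)
$33 J{\left(5 \right)} X{\left(-6 \right)} - 4839 = 33 \left(-4\right) \left(\frac{1}{2} + \frac{\left(-6\right)^{2}}{2}\right) - 4839 = - 132 \left(\frac{1}{2} + \frac{1}{2} \cdot 36\right) - 4839 = - 132 \left(\frac{1}{2} + 18\right) - 4839 = \left(-132\right) \frac{37}{2} - 4839 = -2442 - 4839 = -7281$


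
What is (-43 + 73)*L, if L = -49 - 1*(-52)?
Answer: 90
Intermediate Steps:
L = 3 (L = -49 + 52 = 3)
(-43 + 73)*L = (-43 + 73)*3 = 30*3 = 90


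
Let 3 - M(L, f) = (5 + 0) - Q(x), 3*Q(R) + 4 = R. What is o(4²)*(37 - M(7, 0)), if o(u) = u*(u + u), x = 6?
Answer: 58880/3 ≈ 19627.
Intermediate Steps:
Q(R) = -4/3 + R/3
o(u) = 2*u² (o(u) = u*(2*u) = 2*u²)
M(L, f) = -4/3 (M(L, f) = 3 - ((5 + 0) - (-4/3 + (⅓)*6)) = 3 - (5 - (-4/3 + 2)) = 3 - (5 - 1*⅔) = 3 - (5 - ⅔) = 3 - 1*13/3 = 3 - 13/3 = -4/3)
o(4²)*(37 - M(7, 0)) = (2*(4²)²)*(37 - 1*(-4/3)) = (2*16²)*(37 + 4/3) = (2*256)*(115/3) = 512*(115/3) = 58880/3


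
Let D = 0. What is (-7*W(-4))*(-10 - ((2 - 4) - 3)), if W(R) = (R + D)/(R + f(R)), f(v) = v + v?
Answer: 35/3 ≈ 11.667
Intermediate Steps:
f(v) = 2*v
W(R) = ⅓ (W(R) = (R + 0)/(R + 2*R) = R/((3*R)) = R*(1/(3*R)) = ⅓)
(-7*W(-4))*(-10 - ((2 - 4) - 3)) = (-7*⅓)*(-10 - ((2 - 4) - 3)) = -7*(-10 - (-2 - 3))/3 = -7*(-10 - 1*(-5))/3 = -7*(-10 + 5)/3 = -7/3*(-5) = 35/3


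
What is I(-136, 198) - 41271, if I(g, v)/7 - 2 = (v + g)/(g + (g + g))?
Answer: -8416645/204 ≈ -41258.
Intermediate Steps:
I(g, v) = 14 + 7*(g + v)/(3*g) (I(g, v) = 14 + 7*((v + g)/(g + (g + g))) = 14 + 7*((g + v)/(g + 2*g)) = 14 + 7*((g + v)/((3*g))) = 14 + 7*((g + v)*(1/(3*g))) = 14 + 7*((g + v)/(3*g)) = 14 + 7*(g + v)/(3*g))
I(-136, 198) - 41271 = (7/3)*(198 + 7*(-136))/(-136) - 41271 = (7/3)*(-1/136)*(198 - 952) - 41271 = (7/3)*(-1/136)*(-754) - 41271 = 2639/204 - 41271 = -8416645/204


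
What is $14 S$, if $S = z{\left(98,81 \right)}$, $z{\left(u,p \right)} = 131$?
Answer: $1834$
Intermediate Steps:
$S = 131$
$14 S = 14 \cdot 131 = 1834$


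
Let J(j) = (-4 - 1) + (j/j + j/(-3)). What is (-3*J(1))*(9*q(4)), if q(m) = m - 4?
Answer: 0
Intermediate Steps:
q(m) = -4 + m
J(j) = -4 - j/3 (J(j) = -5 + (1 + j*(-⅓)) = -5 + (1 - j/3) = -4 - j/3)
(-3*J(1))*(9*q(4)) = (-3*(-4 - ⅓*1))*(9*(-4 + 4)) = (-3*(-4 - ⅓))*(9*0) = -3*(-13/3)*0 = 13*0 = 0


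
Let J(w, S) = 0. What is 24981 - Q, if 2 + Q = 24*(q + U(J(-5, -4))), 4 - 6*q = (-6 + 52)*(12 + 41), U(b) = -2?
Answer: 34767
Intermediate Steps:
q = -1217/3 (q = ⅔ - (-6 + 52)*(12 + 41)/6 = ⅔ - 23*53/3 = ⅔ - ⅙*2438 = ⅔ - 1219/3 = -1217/3 ≈ -405.67)
Q = -9786 (Q = -2 + 24*(-1217/3 - 2) = -2 + 24*(-1223/3) = -2 - 9784 = -9786)
24981 - Q = 24981 - 1*(-9786) = 24981 + 9786 = 34767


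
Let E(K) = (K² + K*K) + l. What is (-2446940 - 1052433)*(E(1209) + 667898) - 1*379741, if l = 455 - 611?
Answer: -12566612757533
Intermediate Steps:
l = -156
E(K) = -156 + 2*K² (E(K) = (K² + K*K) - 156 = (K² + K²) - 156 = 2*K² - 156 = -156 + 2*K²)
(-2446940 - 1052433)*(E(1209) + 667898) - 1*379741 = (-2446940 - 1052433)*((-156 + 2*1209²) + 667898) - 1*379741 = -3499373*((-156 + 2*1461681) + 667898) - 379741 = -3499373*((-156 + 2923362) + 667898) - 379741 = -3499373*(2923206 + 667898) - 379741 = -3499373*3591104 - 379741 = -12566612377792 - 379741 = -12566612757533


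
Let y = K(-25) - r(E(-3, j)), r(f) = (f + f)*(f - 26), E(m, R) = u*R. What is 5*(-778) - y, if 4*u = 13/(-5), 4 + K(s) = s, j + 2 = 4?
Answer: -189501/50 ≈ -3790.0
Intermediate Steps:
j = 2 (j = -2 + 4 = 2)
K(s) = -4 + s
u = -13/20 (u = (13/(-5))/4 = (13*(-1/5))/4 = (1/4)*(-13/5) = -13/20 ≈ -0.65000)
E(m, R) = -13*R/20
r(f) = 2*f*(-26 + f) (r(f) = (2*f)*(-26 + f) = 2*f*(-26 + f))
y = -4999/50 (y = (-4 - 25) - 2*(-13/20*2)*(-26 - 13/20*2) = -29 - 2*(-13)*(-26 - 13/10)/10 = -29 - 2*(-13)*(-273)/(10*10) = -29 - 1*3549/50 = -29 - 3549/50 = -4999/50 ≈ -99.980)
5*(-778) - y = 5*(-778) - 1*(-4999/50) = -3890 + 4999/50 = -189501/50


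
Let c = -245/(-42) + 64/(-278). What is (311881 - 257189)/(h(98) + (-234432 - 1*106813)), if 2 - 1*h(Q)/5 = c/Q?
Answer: -4470086544/27889842385 ≈ -0.16028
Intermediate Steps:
c = 4673/834 (c = -245*(-1/42) + 64*(-1/278) = 35/6 - 32/139 = 4673/834 ≈ 5.6031)
h(Q) = 10 - 23365/(834*Q)
(311881 - 257189)/(h(98) + (-234432 - 1*106813)) = (311881 - 257189)/((10 - 23365/834/98) + (-234432 - 1*106813)) = 54692/((10 - 23365/834*1/98) + (-234432 - 106813)) = 54692/((10 - 23365/81732) - 341245) = 54692/(793955/81732 - 341245) = 54692/(-27889842385/81732) = 54692*(-81732/27889842385) = -4470086544/27889842385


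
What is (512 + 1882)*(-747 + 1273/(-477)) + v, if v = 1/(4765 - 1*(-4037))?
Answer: -837241592491/466506 ≈ -1.7947e+6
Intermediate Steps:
v = 1/8802 (v = 1/(4765 + 4037) = 1/8802 ≈ 0.00011361)
(512 + 1882)*(-747 + 1273/(-477)) + v = (512 + 1882)*(-747 + 1273/(-477)) + 1/8802 = 2394*(-747 + 1273*(-1/477)) + 1/8802 = 2394*(-747 - 1273/477) + 1/8802 = 2394*(-357592/477) + 1/8802 = -95119472/53 + 1/8802 = -837241592491/466506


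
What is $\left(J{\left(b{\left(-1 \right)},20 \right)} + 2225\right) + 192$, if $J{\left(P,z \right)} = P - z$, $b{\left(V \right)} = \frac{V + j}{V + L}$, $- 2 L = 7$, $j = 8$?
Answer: $\frac{21559}{9} \approx 2395.4$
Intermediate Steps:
$L = - \frac{7}{2}$ ($L = \left(- \frac{1}{2}\right) 7 = - \frac{7}{2} \approx -3.5$)
$b{\left(V \right)} = \frac{8 + V}{- \frac{7}{2} + V}$ ($b{\left(V \right)} = \frac{V + 8}{V - \frac{7}{2}} = \frac{8 + V}{- \frac{7}{2} + V}$)
$\left(J{\left(b{\left(-1 \right)},20 \right)} + 2225\right) + 192 = \left(\left(\frac{2 \left(8 - 1\right)}{-7 + 2 \left(-1\right)} - 20\right) + 2225\right) + 192 = \left(\left(2 \frac{1}{-7 - 2} \cdot 7 - 20\right) + 2225\right) + 192 = \left(\left(2 \frac{1}{-9} \cdot 7 - 20\right) + 2225\right) + 192 = \left(\left(2 \left(- \frac{1}{9}\right) 7 - 20\right) + 2225\right) + 192 = \left(\left(- \frac{14}{9} - 20\right) + 2225\right) + 192 = \left(- \frac{194}{9} + 2225\right) + 192 = \frac{19831}{9} + 192 = \frac{21559}{9}$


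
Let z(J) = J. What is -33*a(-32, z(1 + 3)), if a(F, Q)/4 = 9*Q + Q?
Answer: -5280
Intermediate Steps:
a(F, Q) = 40*Q (a(F, Q) = 4*(9*Q + Q) = 4*(10*Q) = 40*Q)
-33*a(-32, z(1 + 3)) = -1320*(1 + 3) = -1320*4 = -33*160 = -5280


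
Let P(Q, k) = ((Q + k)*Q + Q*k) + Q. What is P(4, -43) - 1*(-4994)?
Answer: 4670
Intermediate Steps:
P(Q, k) = Q + Q*k + Q*(Q + k) (P(Q, k) = (Q*(Q + k) + Q*k) + Q = (Q*k + Q*(Q + k)) + Q = Q + Q*k + Q*(Q + k))
P(4, -43) - 1*(-4994) = 4*(1 + 4 + 2*(-43)) - 1*(-4994) = 4*(1 + 4 - 86) + 4994 = 4*(-81) + 4994 = -324 + 4994 = 4670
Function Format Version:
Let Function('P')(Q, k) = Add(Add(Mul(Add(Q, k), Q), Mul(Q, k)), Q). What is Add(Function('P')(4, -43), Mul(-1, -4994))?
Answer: 4670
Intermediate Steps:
Function('P')(Q, k) = Add(Q, Mul(Q, k), Mul(Q, Add(Q, k))) (Function('P')(Q, k) = Add(Add(Mul(Q, Add(Q, k)), Mul(Q, k)), Q) = Add(Add(Mul(Q, k), Mul(Q, Add(Q, k))), Q) = Add(Q, Mul(Q, k), Mul(Q, Add(Q, k))))
Add(Function('P')(4, -43), Mul(-1, -4994)) = Add(Mul(4, Add(1, 4, Mul(2, -43))), Mul(-1, -4994)) = Add(Mul(4, Add(1, 4, -86)), 4994) = Add(Mul(4, -81), 4994) = Add(-324, 4994) = 4670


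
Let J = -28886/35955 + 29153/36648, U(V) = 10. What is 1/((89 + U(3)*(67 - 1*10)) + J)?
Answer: 146408760/96482215283 ≈ 0.0015175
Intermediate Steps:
J = -1157557/146408760 (J = -28886*1/35955 + 29153*(1/36648) = -28886/35955 + 29153/36648 = -1157557/146408760 ≈ -0.0079063)
1/((89 + U(3)*(67 - 1*10)) + J) = 1/((89 + 10*(67 - 1*10)) - 1157557/146408760) = 1/((89 + 10*(67 - 10)) - 1157557/146408760) = 1/((89 + 10*57) - 1157557/146408760) = 1/((89 + 570) - 1157557/146408760) = 1/(659 - 1157557/146408760) = 1/(96482215283/146408760) = 146408760/96482215283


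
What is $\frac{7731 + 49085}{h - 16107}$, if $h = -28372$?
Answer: $- \frac{56816}{44479} \approx -1.2774$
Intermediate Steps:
$\frac{7731 + 49085}{h - 16107} = \frac{7731 + 49085}{-28372 - 16107} = \frac{56816}{-44479} = 56816 \left(- \frac{1}{44479}\right) = - \frac{56816}{44479}$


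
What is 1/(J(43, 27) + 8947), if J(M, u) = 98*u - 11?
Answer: 1/11582 ≈ 8.6341e-5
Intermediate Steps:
J(M, u) = -11 + 98*u
1/(J(43, 27) + 8947) = 1/((-11 + 98*27) + 8947) = 1/((-11 + 2646) + 8947) = 1/(2635 + 8947) = 1/11582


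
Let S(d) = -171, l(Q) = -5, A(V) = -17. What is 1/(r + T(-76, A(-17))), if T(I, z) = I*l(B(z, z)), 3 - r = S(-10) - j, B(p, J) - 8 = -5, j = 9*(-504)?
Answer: -1/3982 ≈ -0.00025113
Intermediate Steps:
j = -4536
B(p, J) = 3 (B(p, J) = 8 - 5 = 3)
r = -4362 (r = 3 - (-171 - 1*(-4536)) = 3 - (-171 + 4536) = 3 - 1*4365 = 3 - 4365 = -4362)
T(I, z) = -5*I (T(I, z) = I*(-5) = -5*I)
1/(r + T(-76, A(-17))) = 1/(-4362 - 5*(-76)) = 1/(-4362 + 380) = 1/(-3982) = -1/3982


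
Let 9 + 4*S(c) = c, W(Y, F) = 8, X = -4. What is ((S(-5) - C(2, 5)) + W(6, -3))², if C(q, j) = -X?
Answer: ¼ ≈ 0.25000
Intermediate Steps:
C(q, j) = 4 (C(q, j) = -1*(-4) = 4)
S(c) = -9/4 + c/4
((S(-5) - C(2, 5)) + W(6, -3))² = (((-9/4 + (¼)*(-5)) - 1*4) + 8)² = (((-9/4 - 5/4) - 4) + 8)² = ((-7/2 - 4) + 8)² = (-15/2 + 8)² = (½)² = ¼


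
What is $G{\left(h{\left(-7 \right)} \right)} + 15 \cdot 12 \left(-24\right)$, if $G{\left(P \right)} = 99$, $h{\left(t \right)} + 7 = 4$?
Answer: $-4221$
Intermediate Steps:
$h{\left(t \right)} = -3$ ($h{\left(t \right)} = -7 + 4 = -3$)
$G{\left(h{\left(-7 \right)} \right)} + 15 \cdot 12 \left(-24\right) = 99 + 15 \cdot 12 \left(-24\right) = 99 + 180 \left(-24\right) = 99 - 4320 = -4221$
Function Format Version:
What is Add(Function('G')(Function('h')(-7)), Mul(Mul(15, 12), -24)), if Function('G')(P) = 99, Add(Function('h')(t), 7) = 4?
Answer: -4221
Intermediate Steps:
Function('h')(t) = -3 (Function('h')(t) = Add(-7, 4) = -3)
Add(Function('G')(Function('h')(-7)), Mul(Mul(15, 12), -24)) = Add(99, Mul(Mul(15, 12), -24)) = Add(99, Mul(180, -24)) = Add(99, -4320) = -4221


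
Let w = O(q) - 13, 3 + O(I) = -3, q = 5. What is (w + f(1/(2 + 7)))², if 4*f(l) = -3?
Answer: 6241/16 ≈ 390.06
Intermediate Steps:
O(I) = -6 (O(I) = -3 - 3 = -6)
f(l) = -¾ (f(l) = (¼)*(-3) = -¾)
w = -19 (w = -6 - 13 = -19)
(w + f(1/(2 + 7)))² = (-19 - ¾)² = (-79/4)² = 6241/16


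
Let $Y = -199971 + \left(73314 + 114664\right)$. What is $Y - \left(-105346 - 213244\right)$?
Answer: $306597$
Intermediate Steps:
$Y = -11993$ ($Y = -199971 + 187978 = -11993$)
$Y - \left(-105346 - 213244\right) = -11993 - \left(-105346 - 213244\right) = -11993 - -318590 = -11993 + 318590 = 306597$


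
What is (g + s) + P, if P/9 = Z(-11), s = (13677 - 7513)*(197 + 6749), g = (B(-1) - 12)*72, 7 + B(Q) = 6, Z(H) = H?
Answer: 42814109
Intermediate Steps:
B(Q) = -1 (B(Q) = -7 + 6 = -1)
g = -936 (g = (-1 - 12)*72 = -13*72 = -936)
s = 42815144 (s = 6164*6946 = 42815144)
P = -99 (P = 9*(-11) = -99)
(g + s) + P = (-936 + 42815144) - 99 = 42814208 - 99 = 42814109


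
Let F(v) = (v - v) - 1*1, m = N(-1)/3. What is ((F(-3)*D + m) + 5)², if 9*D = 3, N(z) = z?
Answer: 169/9 ≈ 18.778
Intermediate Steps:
m = -⅓ (m = -1/3 = -1*⅓ = -⅓ ≈ -0.33333)
D = ⅓ (D = (⅑)*3 = ⅓ ≈ 0.33333)
F(v) = -1 (F(v) = 0 - 1 = -1)
((F(-3)*D + m) + 5)² = ((-1*⅓ - ⅓) + 5)² = ((-⅓ - ⅓) + 5)² = (-⅔ + 5)² = (13/3)² = 169/9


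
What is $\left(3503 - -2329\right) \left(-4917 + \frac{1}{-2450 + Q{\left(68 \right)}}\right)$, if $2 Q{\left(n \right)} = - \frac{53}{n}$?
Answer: $- \frac{9556345158984}{333253} \approx -2.8676 \cdot 10^{7}$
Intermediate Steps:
$Q{\left(n \right)} = - \frac{53}{2 n}$ ($Q{\left(n \right)} = \frac{\left(-53\right) \frac{1}{n}}{2} = - \frac{53}{2 n}$)
$\left(3503 - -2329\right) \left(-4917 + \frac{1}{-2450 + Q{\left(68 \right)}}\right) = \left(3503 - -2329\right) \left(-4917 + \frac{1}{-2450 - \frac{53}{2 \cdot 68}}\right) = \left(3503 + 2329\right) \left(-4917 + \frac{1}{-2450 - \frac{53}{136}}\right) = 5832 \left(-4917 + \frac{1}{-2450 - \frac{53}{136}}\right) = 5832 \left(-4917 + \frac{1}{- \frac{333253}{136}}\right) = 5832 \left(-4917 - \frac{136}{333253}\right) = 5832 \left(- \frac{1638605137}{333253}\right) = - \frac{9556345158984}{333253}$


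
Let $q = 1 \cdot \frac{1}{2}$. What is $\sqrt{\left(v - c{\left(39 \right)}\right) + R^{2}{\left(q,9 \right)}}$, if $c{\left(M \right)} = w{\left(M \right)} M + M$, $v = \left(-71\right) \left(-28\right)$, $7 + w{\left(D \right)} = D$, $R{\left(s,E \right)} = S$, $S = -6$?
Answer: $\sqrt{737} \approx 27.148$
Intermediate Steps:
$q = \frac{1}{2}$ ($q = 1 \cdot \frac{1}{2} = \frac{1}{2} \approx 0.5$)
$R{\left(s,E \right)} = -6$
$w{\left(D \right)} = -7 + D$
$v = 1988$
$c{\left(M \right)} = M + M \left(-7 + M\right)$ ($c{\left(M \right)} = \left(-7 + M\right) M + M = M \left(-7 + M\right) + M = M + M \left(-7 + M\right)$)
$\sqrt{\left(v - c{\left(39 \right)}\right) + R^{2}{\left(q,9 \right)}} = \sqrt{\left(1988 - 39 \left(-6 + 39\right)\right) + \left(-6\right)^{2}} = \sqrt{\left(1988 - 39 \cdot 33\right) + 36} = \sqrt{\left(1988 - 1287\right) + 36} = \sqrt{701 + 36} = \sqrt{737}$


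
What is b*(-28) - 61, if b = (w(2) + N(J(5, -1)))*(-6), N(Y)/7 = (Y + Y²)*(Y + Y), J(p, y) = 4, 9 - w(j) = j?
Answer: 189275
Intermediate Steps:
w(j) = 9 - j
N(Y) = 14*Y*(Y + Y²) (N(Y) = 7*((Y + Y²)*(Y + Y)) = 7*((Y + Y²)*(2*Y)) = 7*(2*Y*(Y + Y²)) = 14*Y*(Y + Y²))
b = -6762 (b = ((9 - 1*2) + 14*4²*(1 + 4))*(-6) = ((9 - 2) + 14*16*5)*(-6) = (7 + 1120)*(-6) = 1127*(-6) = -6762)
b*(-28) - 61 = -6762*(-28) - 61 = 189336 - 61 = 189275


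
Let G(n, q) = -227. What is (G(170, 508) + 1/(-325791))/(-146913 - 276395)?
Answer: 36977279/68954968314 ≈ 0.00053625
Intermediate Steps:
(G(170, 508) + 1/(-325791))/(-146913 - 276395) = (-227 + 1/(-325791))/(-146913 - 276395) = (-227 - 1/325791)/(-423308) = -73954558/325791*(-1/423308) = 36977279/68954968314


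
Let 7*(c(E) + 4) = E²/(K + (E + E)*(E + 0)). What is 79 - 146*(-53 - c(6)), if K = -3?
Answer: 1166265/161 ≈ 7243.9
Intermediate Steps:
c(E) = -4 + E²/(7*(-3 + 2*E²)) (c(E) = -4 + (E²/(-3 + (E + E)*(E + 0)))/7 = -4 + (E²/(-3 + (2*E)*E))/7 = -4 + (E²/(-3 + 2*E²))/7 = -4 + E²/(7*(-3 + 2*E²)))
79 - 146*(-53 - c(6)) = 79 - 146*(-53 - (84 - 55*6²)/(7*(-3 + 2*6²))) = 79 - 146*(-53 - (84 - 55*36)/(7*(-3 + 2*36))) = 79 - 146*(-53 - (84 - 1980)/(7*(-3 + 72))) = 79 - 146*(-53 - (-1896)/(7*69)) = 79 - 146*(-53 - 1*(-632/161)) = 79 - 146*(-53 + 632/161) = 79 - 146*(-7901/161) = 79 + 1153546/161 = 1166265/161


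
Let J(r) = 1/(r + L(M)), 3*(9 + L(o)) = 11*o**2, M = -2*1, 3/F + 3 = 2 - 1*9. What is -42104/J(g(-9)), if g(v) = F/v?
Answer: -1199964/5 ≈ -2.3999e+5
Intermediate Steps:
F = -3/10 (F = 3/(-3 + (2 - 1*9)) = 3/(-3 + (2 - 9)) = 3/(-3 - 7) = 3/(-10) = 3*(-1/10) = -3/10 ≈ -0.30000)
M = -2
g(v) = -3/(10*v)
L(o) = -9 + 11*o**2/3 (L(o) = -9 + (11*o**2)/3 = -9 + 11*o**2/3)
J(r) = 1/(17/3 + r) (J(r) = 1/(r + (-9 + (11/3)*(-2)**2)) = 1/(r + (-9 + (11/3)*4)) = 1/(r + (-9 + 44/3)) = 1/(r + 17/3) = 1/(17/3 + r))
-42104/J(g(-9)) = -42104/(3/(17 + 3*(-3/10/(-9)))) = -42104/(3/(17 + 3*(-3/10*(-1/9)))) = -42104/(3/(17 + 3*(1/30))) = -42104/(3/(17 + 1/10)) = -42104/(3/(171/10)) = -42104/(3*(10/171)) = -42104/10/57 = -42104*57/10 = -1199964/5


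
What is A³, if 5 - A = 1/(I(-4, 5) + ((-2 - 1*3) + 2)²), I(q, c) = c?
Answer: 328509/2744 ≈ 119.72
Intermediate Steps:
A = 69/14 (A = 5 - 1/(5 + ((-2 - 1*3) + 2)²) = 5 - 1/(5 + ((-2 - 3) + 2)²) = 5 - 1/(5 + (-5 + 2)²) = 5 - 1/(5 + (-3)²) = 5 - 1/(5 + 9) = 5 - 1/14 = 69/14 ≈ 4.9286)
A³ = (69/14)³ = 328509/2744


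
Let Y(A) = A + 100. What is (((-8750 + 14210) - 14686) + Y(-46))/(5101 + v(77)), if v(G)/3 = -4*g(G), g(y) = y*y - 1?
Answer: 9172/66035 ≈ 0.13890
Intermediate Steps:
Y(A) = 100 + A
g(y) = -1 + y² (g(y) = y² - 1 = -1 + y²)
v(G) = 12 - 12*G² (v(G) = 3*(-4*(-1 + G²)) = 3*(4 - 4*G²) = 12 - 12*G²)
(((-8750 + 14210) - 14686) + Y(-46))/(5101 + v(77)) = (((-8750 + 14210) - 14686) + (100 - 46))/(5101 + (12 - 12*77²)) = ((5460 - 14686) + 54)/(5101 + (12 - 12*5929)) = (-9226 + 54)/(5101 + (12 - 71148)) = -9172/(5101 - 71136) = -9172/(-66035) = -9172*(-1/66035) = 9172/66035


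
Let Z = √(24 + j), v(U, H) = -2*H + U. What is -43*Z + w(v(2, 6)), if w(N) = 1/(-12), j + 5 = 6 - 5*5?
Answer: -1/12 ≈ -0.083333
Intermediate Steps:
j = -24 (j = -5 + (6 - 5*5) = -5 + (6 - 25) = -5 - 19 = -24)
v(U, H) = U - 2*H
Z = 0 (Z = √(24 - 24) = √0 = 0)
w(N) = -1/12
-43*Z + w(v(2, 6)) = -43*0 - 1/12 = 0 - 1/12 = -1/12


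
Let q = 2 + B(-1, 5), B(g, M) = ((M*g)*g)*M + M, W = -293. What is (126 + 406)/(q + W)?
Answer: -532/261 ≈ -2.0383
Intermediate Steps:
B(g, M) = M + M²*g² (B(g, M) = (M*g²)*M + M = M²*g² + M = M + M²*g²)
q = 32 (q = 2 + 5*(1 + 5*(-1)²) = 2 + 5*(1 + 5*1) = 2 + 5*(1 + 5) = 2 + 5*6 = 2 + 30 = 32)
(126 + 406)/(q + W) = (126 + 406)/(32 - 293) = 532/(-261) = 532*(-1/261) = -532/261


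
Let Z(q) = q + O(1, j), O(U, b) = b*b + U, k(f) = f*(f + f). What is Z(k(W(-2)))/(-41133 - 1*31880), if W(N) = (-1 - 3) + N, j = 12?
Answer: -217/73013 ≈ -0.0029721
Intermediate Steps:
W(N) = -4 + N
k(f) = 2*f² (k(f) = f*(2*f) = 2*f²)
O(U, b) = U + b² (O(U, b) = b² + U = U + b²)
Z(q) = 145 + q (Z(q) = q + (1 + 12²) = q + (1 + 144) = q + 145 = 145 + q)
Z(k(W(-2)))/(-41133 - 1*31880) = (145 + 2*(-4 - 2)²)/(-41133 - 1*31880) = (145 + 2*(-6)²)/(-41133 - 31880) = (145 + 2*36)/(-73013) = (145 + 72)*(-1/73013) = 217*(-1/73013) = -217/73013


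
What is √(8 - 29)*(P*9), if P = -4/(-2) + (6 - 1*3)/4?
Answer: 99*I*√21/4 ≈ 113.42*I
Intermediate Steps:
P = 11/4 (P = -4*(-½) + (6 - 3)*(¼) = 2 + 3*(¼) = 2 + ¾ = 11/4 ≈ 2.7500)
√(8 - 29)*(P*9) = √(8 - 29)*((11/4)*9) = √(-21)*(99/4) = (I*√21)*(99/4) = 99*I*√21/4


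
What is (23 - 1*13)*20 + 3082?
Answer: 3282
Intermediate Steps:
(23 - 1*13)*20 + 3082 = (23 - 13)*20 + 3082 = 10*20 + 3082 = 200 + 3082 = 3282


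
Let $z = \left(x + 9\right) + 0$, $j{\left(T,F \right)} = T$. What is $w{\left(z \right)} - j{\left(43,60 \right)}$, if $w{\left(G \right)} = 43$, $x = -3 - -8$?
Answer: $0$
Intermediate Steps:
$x = 5$ ($x = -3 + 8 = 5$)
$z = 14$ ($z = \left(5 + 9\right) + 0 = 14 + 0 = 14$)
$w{\left(z \right)} - j{\left(43,60 \right)} = 43 - 43 = 0$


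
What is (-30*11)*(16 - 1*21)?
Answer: 1650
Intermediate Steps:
(-30*11)*(16 - 1*21) = -330*(16 - 21) = -330*(-5) = 1650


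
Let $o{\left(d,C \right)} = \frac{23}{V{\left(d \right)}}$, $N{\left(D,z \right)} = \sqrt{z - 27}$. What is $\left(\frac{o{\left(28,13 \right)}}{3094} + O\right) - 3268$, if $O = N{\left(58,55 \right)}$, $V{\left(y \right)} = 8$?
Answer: $- \frac{80889513}{24752} + 2 \sqrt{7} \approx -3262.7$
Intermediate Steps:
$N{\left(D,z \right)} = \sqrt{-27 + z}$
$o{\left(d,C \right)} = \frac{23}{8}$
$O = 2 \sqrt{7}$ ($O = \sqrt{-27 + 55} = \sqrt{28} = 2 \sqrt{7} \approx 5.2915$)
$\left(\frac{o{\left(28,13 \right)}}{3094} + O\right) - 3268 = \left(\frac{23}{8 \cdot 3094} + 2 \sqrt{7}\right) - 3268 = \left(\frac{23}{8} \cdot \frac{1}{3094} + 2 \sqrt{7}\right) - 3268 = \left(\frac{23}{24752} + 2 \sqrt{7}\right) - 3268 = - \frac{80889513}{24752} + 2 \sqrt{7}$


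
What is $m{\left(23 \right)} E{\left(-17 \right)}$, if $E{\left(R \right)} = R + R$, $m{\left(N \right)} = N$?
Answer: $-782$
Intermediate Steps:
$E{\left(R \right)} = 2 R$
$m{\left(23 \right)} E{\left(-17 \right)} = 23 \cdot 2 \left(-17\right) = 23 \left(-34\right) = -782$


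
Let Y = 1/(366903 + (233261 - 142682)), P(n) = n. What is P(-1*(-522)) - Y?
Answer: 238805603/457482 ≈ 522.00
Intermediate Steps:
Y = 1/457482 (Y = 1/(366903 + 90579) = 1/457482 ≈ 2.1859e-6)
P(-1*(-522)) - Y = -1*(-522) - 1*1/457482 = 522 - 1/457482 = 238805603/457482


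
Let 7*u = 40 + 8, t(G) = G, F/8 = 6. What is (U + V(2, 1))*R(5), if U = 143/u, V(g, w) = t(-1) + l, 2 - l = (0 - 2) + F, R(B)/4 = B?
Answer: -5795/12 ≈ -482.92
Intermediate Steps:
F = 48 (F = 8*6 = 48)
R(B) = 4*B
l = -44 (l = 2 - ((0 - 2) + 48) = 2 - (-2 + 48) = 2 - 1*46 = 2 - 46 = -44)
u = 48/7 (u = (40 + 8)/7 = (1/7)*48 = 48/7 ≈ 6.8571)
V(g, w) = -45 (V(g, w) = -1 - 44 = -45)
U = 1001/48 (U = 143/(48/7) = 143*(7/48) = 1001/48 ≈ 20.854)
(U + V(2, 1))*R(5) = (1001/48 - 45)*(4*5) = -1159/48*20 = -5795/12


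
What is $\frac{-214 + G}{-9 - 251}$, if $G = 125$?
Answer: $\frac{89}{260} \approx 0.34231$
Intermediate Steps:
$\frac{-214 + G}{-9 - 251} = \frac{-214 + 125}{-9 - 251} = - \frac{89}{-260} = \left(-89\right) \left(- \frac{1}{260}\right) = \frac{89}{260}$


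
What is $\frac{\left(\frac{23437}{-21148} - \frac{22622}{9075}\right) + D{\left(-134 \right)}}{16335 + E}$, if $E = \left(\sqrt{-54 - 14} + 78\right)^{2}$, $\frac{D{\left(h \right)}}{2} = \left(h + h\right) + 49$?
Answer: $- \frac{1894274711131481}{96193583322186900} + \frac{2203531944406 i \sqrt{17}}{8016131943515575} \approx -0.019692 + 0.0011334 i$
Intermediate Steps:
$D{\left(h \right)} = 98 + 4 h$ ($D{\left(h \right)} = 2 \left(\left(h + h\right) + 49\right) = 2 \left(2 h + 49\right) = 2 \left(49 + 2 h\right) = 98 + 4 h$)
$E = \left(78 + 2 i \sqrt{17}\right)^{2}$ ($E = \left(\sqrt{-68} + 78\right)^{2} = \left(2 i \sqrt{17} + 78\right)^{2} = \left(78 + 2 i \sqrt{17}\right)^{2} \approx 6016.0 + 1286.4 i$)
$\frac{\left(\frac{23437}{-21148} - \frac{22622}{9075}\right) + D{\left(-134 \right)}}{16335 + E} = \frac{\left(\frac{23437}{-21148} - \frac{22622}{9075}\right) + \left(98 + 4 \left(-134\right)\right)}{16335 + \left(6016 + 312 i \sqrt{17}\right)} = \frac{\left(23437 \left(- \frac{1}{21148}\right) - \frac{22622}{9075}\right) + \left(98 - 536\right)}{22351 + 312 i \sqrt{17}} = \frac{\left(- \frac{23437}{21148} - \frac{22622}{9075}\right) - 438}{22351 + 312 i \sqrt{17}} = \frac{- \frac{691100831}{191918100} - 438}{22351 + 312 i \sqrt{17}} = - \frac{84751228631}{191918100 \left(22351 + 312 i \sqrt{17}\right)}$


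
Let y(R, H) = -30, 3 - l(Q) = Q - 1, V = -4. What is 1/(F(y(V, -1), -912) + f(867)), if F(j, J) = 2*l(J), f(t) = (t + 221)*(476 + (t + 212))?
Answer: 1/1693672 ≈ 5.9043e-7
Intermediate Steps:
l(Q) = 4 - Q (l(Q) = 3 - (Q - 1) = 3 - (-1 + Q) = 3 + (1 - Q) = 4 - Q)
f(t) = (221 + t)*(688 + t) (f(t) = (221 + t)*(476 + (212 + t)) = (221 + t)*(688 + t))
F(j, J) = 8 - 2*J (F(j, J) = 2*(4 - J) = 8 - 2*J)
1/(F(y(V, -1), -912) + f(867)) = 1/((8 - 2*(-912)) + (152048 + 867² + 909*867)) = 1/((8 + 1824) + (152048 + 751689 + 788103)) = 1/(1832 + 1691840) = 1/1693672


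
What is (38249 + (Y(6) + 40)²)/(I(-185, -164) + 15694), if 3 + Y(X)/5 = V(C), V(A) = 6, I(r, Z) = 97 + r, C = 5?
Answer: 2293/867 ≈ 2.6448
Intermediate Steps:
Y(X) = 15 (Y(X) = -15 + 5*6 = -15 + 30 = 15)
(38249 + (Y(6) + 40)²)/(I(-185, -164) + 15694) = (38249 + (15 + 40)²)/((97 - 185) + 15694) = (38249 + 55²)/(-88 + 15694) = (38249 + 3025)/15606 = 41274*(1/15606) = 2293/867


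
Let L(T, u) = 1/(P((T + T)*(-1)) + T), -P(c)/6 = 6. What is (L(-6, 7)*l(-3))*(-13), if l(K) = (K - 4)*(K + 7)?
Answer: -26/3 ≈ -8.6667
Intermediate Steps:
P(c) = -36 (P(c) = -6*6 = -36)
L(T, u) = 1/(-36 + T)
l(K) = (-4 + K)*(7 + K)
(L(-6, 7)*l(-3))*(-13) = ((-28 + (-3)² + 3*(-3))/(-36 - 6))*(-13) = ((-28 + 9 - 9)/(-42))*(-13) = -1/42*(-28)*(-13) = (⅔)*(-13) = -26/3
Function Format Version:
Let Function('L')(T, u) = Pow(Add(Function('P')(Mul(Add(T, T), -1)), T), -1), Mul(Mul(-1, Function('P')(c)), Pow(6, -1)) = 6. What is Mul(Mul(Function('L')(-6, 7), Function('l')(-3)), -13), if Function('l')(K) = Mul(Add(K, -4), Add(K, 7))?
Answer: Rational(-26, 3) ≈ -8.6667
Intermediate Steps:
Function('P')(c) = -36 (Function('P')(c) = Mul(-6, 6) = -36)
Function('L')(T, u) = Pow(Add(-36, T), -1)
Function('l')(K) = Mul(Add(-4, K), Add(7, K))
Mul(Mul(Function('L')(-6, 7), Function('l')(-3)), -13) = Mul(Mul(Pow(Add(-36, -6), -1), Add(-28, Pow(-3, 2), Mul(3, -3))), -13) = Mul(Mul(Pow(-42, -1), Add(-28, 9, -9)), -13) = Mul(Mul(Rational(-1, 42), -28), -13) = Mul(Rational(2, 3), -13) = Rational(-26, 3)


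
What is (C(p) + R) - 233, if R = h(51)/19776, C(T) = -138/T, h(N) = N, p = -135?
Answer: -68813123/296640 ≈ -231.98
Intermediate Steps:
R = 17/6592 (R = 51/19776 = 51*(1/19776) = 17/6592 ≈ 0.0025789)
(C(p) + R) - 233 = (-138/(-135) + 17/6592) - 233 = (-138*(-1/135) + 17/6592) - 233 = (46/45 + 17/6592) - 233 = 303997/296640 - 233 = -68813123/296640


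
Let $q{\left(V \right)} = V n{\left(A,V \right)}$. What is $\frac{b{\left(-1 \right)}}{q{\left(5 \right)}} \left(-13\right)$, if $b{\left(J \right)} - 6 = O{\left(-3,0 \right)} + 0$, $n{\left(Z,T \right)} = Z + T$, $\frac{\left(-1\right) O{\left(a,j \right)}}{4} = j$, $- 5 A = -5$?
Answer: $- \frac{13}{5} \approx -2.6$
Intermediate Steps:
$A = 1$ ($A = \left(- \frac{1}{5}\right) \left(-5\right) = 1$)
$O{\left(a,j \right)} = - 4 j$
$n{\left(Z,T \right)} = T + Z$
$b{\left(J \right)} = 6$ ($b{\left(J \right)} = 6 + \left(\left(-4\right) 0 + 0\right) = 6 + \left(0 + 0\right) = 6 + 0 = 6$)
$q{\left(V \right)} = V \left(1 + V\right)$ ($q{\left(V \right)} = V \left(V + 1\right) = V \left(1 + V\right)$)
$\frac{b{\left(-1 \right)}}{q{\left(5 \right)}} \left(-13\right) = \frac{6}{5 \left(1 + 5\right)} \left(-13\right) = \frac{6}{5 \cdot 6} \left(-13\right) = \frac{6}{30} \left(-13\right) = 6 \cdot \frac{1}{30} \left(-13\right) = \frac{1}{5} \left(-13\right) = - \frac{13}{5}$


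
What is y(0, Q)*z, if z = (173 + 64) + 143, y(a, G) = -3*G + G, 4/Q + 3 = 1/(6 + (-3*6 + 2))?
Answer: 30400/31 ≈ 980.65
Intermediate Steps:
Q = -40/31 (Q = 4/(-3 + 1/(6 + (-3*6 + 2))) = 4/(-3 + 1/(6 + (-18 + 2))) = 4/(-3 + 1/(6 - 16)) = 4/(-3 + 1/(-10)) = 4/(-3 - ⅒) = 4/(-31/10) = 4*(-10/31) = -40/31 ≈ -1.2903)
y(a, G) = -2*G
z = 380 (z = 237 + 143 = 380)
y(0, Q)*z = -2*(-40/31)*380 = (80/31)*380 = 30400/31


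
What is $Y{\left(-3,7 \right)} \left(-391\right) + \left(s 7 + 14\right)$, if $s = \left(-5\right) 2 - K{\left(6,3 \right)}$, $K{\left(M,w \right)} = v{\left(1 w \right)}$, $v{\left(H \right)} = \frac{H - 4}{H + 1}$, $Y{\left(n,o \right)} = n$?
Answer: $\frac{4475}{4} \approx 1118.8$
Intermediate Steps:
$v{\left(H \right)} = \frac{-4 + H}{1 + H}$
$K{\left(M,w \right)} = \frac{-4 + w}{1 + w}$ ($K{\left(M,w \right)} = \frac{-4 + 1 w}{1 + 1 w} = \frac{-4 + w}{1 + w}$)
$s = - \frac{39}{4}$ ($s = \left(-5\right) 2 - \frac{-4 + 3}{1 + 3} = -10 - \frac{1}{4} \left(-1\right) = -10 - - \frac{1}{4} = -10 + \frac{1}{4} = - \frac{39}{4} \approx -9.75$)
$Y{\left(-3,7 \right)} \left(-391\right) + \left(s 7 + 14\right) = \left(-3\right) \left(-391\right) + \left(\left(- \frac{39}{4}\right) 7 + 14\right) = 1173 + \left(- \frac{273}{4} + 14\right) = 1173 - \frac{217}{4} = \frac{4475}{4}$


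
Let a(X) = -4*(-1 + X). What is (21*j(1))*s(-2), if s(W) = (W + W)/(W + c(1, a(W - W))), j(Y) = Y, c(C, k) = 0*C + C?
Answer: 84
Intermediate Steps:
a(X) = 4 - 4*X
c(C, k) = C (c(C, k) = 0 + C = C)
s(W) = 2*W/(1 + W) (s(W) = (W + W)/(W + 1) = (2*W)/(1 + W) = 2*W/(1 + W))
(21*j(1))*s(-2) = (21*1)*(2*(-2)/(1 - 2)) = 21*(2*(-2)/(-1)) = 21*(2*(-2)*(-1)) = 21*4 = 84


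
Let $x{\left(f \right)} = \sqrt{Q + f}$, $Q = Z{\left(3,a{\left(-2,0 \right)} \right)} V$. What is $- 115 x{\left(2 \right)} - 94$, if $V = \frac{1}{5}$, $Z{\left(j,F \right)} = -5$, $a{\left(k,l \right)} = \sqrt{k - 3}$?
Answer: $-209$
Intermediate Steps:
$a{\left(k,l \right)} = \sqrt{-3 + k}$
$V = \frac{1}{5} \approx 0.2$
$Q = -1$ ($Q = \left(-5\right) \frac{1}{5} = -1$)
$x{\left(f \right)} = \sqrt{-1 + f}$
$- 115 x{\left(2 \right)} - 94 = - 115 \sqrt{-1 + 2} - 94 = - 115 \sqrt{1} - 94 = \left(-115\right) 1 - 94 = -115 - 94 = -209$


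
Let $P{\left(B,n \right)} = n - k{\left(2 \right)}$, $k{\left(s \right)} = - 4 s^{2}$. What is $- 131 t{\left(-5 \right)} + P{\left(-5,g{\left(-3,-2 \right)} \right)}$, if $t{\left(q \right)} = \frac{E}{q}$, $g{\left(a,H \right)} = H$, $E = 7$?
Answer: $\frac{987}{5} \approx 197.4$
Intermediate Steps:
$P{\left(B,n \right)} = 16 + n$ ($P{\left(B,n \right)} = n - - 4 \cdot 2^{2} = n - \left(-4\right) 4 = n - -16 = n + 16 = 16 + n$)
$t{\left(q \right)} = \frac{7}{q}$
$- 131 t{\left(-5 \right)} + P{\left(-5,g{\left(-3,-2 \right)} \right)} = - 131 \frac{7}{-5} + \left(16 - 2\right) = - 131 \cdot 7 \left(- \frac{1}{5}\right) + 14 = \left(-131\right) \left(- \frac{7}{5}\right) + 14 = \frac{917}{5} + 14 = \frac{987}{5}$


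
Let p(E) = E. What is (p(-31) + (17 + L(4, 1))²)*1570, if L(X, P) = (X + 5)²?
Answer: 15029610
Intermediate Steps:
L(X, P) = (5 + X)²
(p(-31) + (17 + L(4, 1))²)*1570 = (-31 + (17 + (5 + 4)²)²)*1570 = (-31 + (17 + 9²)²)*1570 = (-31 + (17 + 81)²)*1570 = (-31 + 98²)*1570 = (-31 + 9604)*1570 = 9573*1570 = 15029610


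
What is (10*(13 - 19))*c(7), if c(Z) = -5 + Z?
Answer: -120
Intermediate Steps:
(10*(13 - 19))*c(7) = (10*(13 - 19))*(-5 + 7) = (10*(-6))*2 = -60*2 = -120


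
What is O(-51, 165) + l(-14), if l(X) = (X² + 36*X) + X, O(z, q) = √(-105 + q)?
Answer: -322 + 2*√15 ≈ -314.25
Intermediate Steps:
l(X) = X² + 37*X
O(-51, 165) + l(-14) = √(-105 + 165) - 14*(37 - 14) = √60 - 14*23 = 2*√15 - 322 = -322 + 2*√15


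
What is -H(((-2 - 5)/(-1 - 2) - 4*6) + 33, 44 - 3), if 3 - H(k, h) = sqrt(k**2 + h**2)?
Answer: -3 + sqrt(16285)/3 ≈ 39.538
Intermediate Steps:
H(k, h) = 3 - sqrt(h**2 + k**2) (H(k, h) = 3 - sqrt(k**2 + h**2) = 3 - sqrt(h**2 + k**2))
-H(((-2 - 5)/(-1 - 2) - 4*6) + 33, 44 - 3) = -(3 - sqrt((44 - 3)**2 + (((-2 - 5)/(-1 - 2) - 4*6) + 33)**2)) = -(3 - sqrt(41**2 + ((-7/(-3) - 24) + 33)**2)) = -(3 - sqrt(1681 + ((-7*(-1/3) - 24) + 33)**2)) = -(3 - sqrt(1681 + ((7/3 - 24) + 33)**2)) = -(3 - sqrt(1681 + (-65/3 + 33)**2)) = -(3 - sqrt(1681 + (34/3)**2)) = -(3 - sqrt(1681 + 1156/9)) = -(3 - sqrt(16285/9)) = -(3 - sqrt(16285)/3) = -3 + sqrt(16285)/3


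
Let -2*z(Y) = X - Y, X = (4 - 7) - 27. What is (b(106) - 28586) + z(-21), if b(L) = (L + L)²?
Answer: 32725/2 ≈ 16363.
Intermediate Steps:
X = -30 (X = -3 - 27 = -30)
b(L) = 4*L² (b(L) = (2*L)² = 4*L²)
z(Y) = 15 + Y/2 (z(Y) = -(-30 - Y)/2 = 15 + Y/2)
(b(106) - 28586) + z(-21) = (4*106² - 28586) + (15 + (½)*(-21)) = (4*11236 - 28586) + (15 - 21/2) = (44944 - 28586) + 9/2 = 16358 + 9/2 = 32725/2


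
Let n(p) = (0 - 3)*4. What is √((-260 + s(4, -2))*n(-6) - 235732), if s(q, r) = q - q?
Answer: 2*I*√58153 ≈ 482.3*I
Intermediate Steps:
s(q, r) = 0
n(p) = -12 (n(p) = -3*4 = -12)
√((-260 + s(4, -2))*n(-6) - 235732) = √((-260 + 0)*(-12) - 235732) = √(-260*(-12) - 235732) = √(3120 - 235732) = √(-232612) = 2*I*√58153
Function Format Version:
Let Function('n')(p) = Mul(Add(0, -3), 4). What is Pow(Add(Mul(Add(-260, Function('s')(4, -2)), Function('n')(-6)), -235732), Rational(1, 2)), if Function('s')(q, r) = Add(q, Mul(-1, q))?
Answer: Mul(2, I, Pow(58153, Rational(1, 2))) ≈ Mul(482.30, I)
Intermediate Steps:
Function('s')(q, r) = 0
Function('n')(p) = -12 (Function('n')(p) = Mul(-3, 4) = -12)
Pow(Add(Mul(Add(-260, Function('s')(4, -2)), Function('n')(-6)), -235732), Rational(1, 2)) = Pow(Add(Mul(Add(-260, 0), -12), -235732), Rational(1, 2)) = Pow(Add(Mul(-260, -12), -235732), Rational(1, 2)) = Pow(Add(3120, -235732), Rational(1, 2)) = Pow(-232612, Rational(1, 2)) = Mul(2, I, Pow(58153, Rational(1, 2)))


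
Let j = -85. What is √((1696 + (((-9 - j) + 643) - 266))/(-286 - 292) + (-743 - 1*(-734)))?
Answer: I*√14702/34 ≈ 3.5662*I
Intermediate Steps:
√((1696 + (((-9 - j) + 643) - 266))/(-286 - 292) + (-743 - 1*(-734))) = √((1696 + (((-9 - 1*(-85)) + 643) - 266))/(-286 - 292) + (-743 - 1*(-734))) = √((1696 + (((-9 + 85) + 643) - 266))/(-578) + (-743 + 734)) = √((1696 + ((76 + 643) - 266))*(-1/578) - 9) = √((1696 + (719 - 266))*(-1/578) - 9) = √((1696 + 453)*(-1/578) - 9) = √(2149*(-1/578) - 9) = √(-2149/578 - 9) = √(-7351/578) = I*√14702/34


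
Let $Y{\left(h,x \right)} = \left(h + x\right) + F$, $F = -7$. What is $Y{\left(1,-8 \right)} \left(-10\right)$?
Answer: $140$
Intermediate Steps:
$Y{\left(h,x \right)} = -7 + h + x$ ($Y{\left(h,x \right)} = \left(h + x\right) - 7 = -7 + h + x$)
$Y{\left(1,-8 \right)} \left(-10\right) = \left(-7 + 1 - 8\right) \left(-10\right) = \left(-14\right) \left(-10\right) = 140$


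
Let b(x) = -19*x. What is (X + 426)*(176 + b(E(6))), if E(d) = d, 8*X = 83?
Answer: 108221/4 ≈ 27055.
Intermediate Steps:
X = 83/8 (X = (⅛)*83 = 83/8 ≈ 10.375)
(X + 426)*(176 + b(E(6))) = (83/8 + 426)*(176 - 19*6) = 3491*(176 - 114)/8 = (3491/8)*62 = 108221/4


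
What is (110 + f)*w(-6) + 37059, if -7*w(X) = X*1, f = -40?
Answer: 37119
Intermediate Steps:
w(X) = -X/7
(110 + f)*w(-6) + 37059 = (110 - 40)*(-⅐*(-6)) + 37059 = 70*(6/7) + 37059 = 60 + 37059 = 37119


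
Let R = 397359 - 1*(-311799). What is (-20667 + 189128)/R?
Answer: 168461/709158 ≈ 0.23755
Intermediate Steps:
R = 709158 (R = 397359 + 311799 = 709158)
(-20667 + 189128)/R = (-20667 + 189128)/709158 = 168461*(1/709158) = 168461/709158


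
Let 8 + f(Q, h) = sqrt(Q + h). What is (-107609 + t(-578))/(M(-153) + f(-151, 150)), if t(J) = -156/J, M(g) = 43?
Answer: -1088462305/354314 + 31098923*I/354314 ≈ -3072.0 + 87.772*I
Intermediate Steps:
f(Q, h) = -8 + sqrt(Q + h)
(-107609 + t(-578))/(M(-153) + f(-151, 150)) = (-107609 - 156/(-578))/(43 + (-8 + sqrt(-151 + 150))) = (-107609 - 156*(-1/578))/(43 + (-8 + sqrt(-1))) = (-107609 + 78/289)/(43 + (-8 + I)) = -31098923*(35 - I)/1226/289 = -31098923*(35 - I)/354314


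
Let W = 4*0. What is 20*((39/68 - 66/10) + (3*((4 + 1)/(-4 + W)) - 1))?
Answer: -3664/17 ≈ -215.53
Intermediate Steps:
W = 0
20*((39/68 - 66/10) + (3*((4 + 1)/(-4 + W)) - 1)) = 20*((39/68 - 66/10) + (3*((4 + 1)/(-4 + 0)) - 1)) = 20*((39*(1/68) - 66*1/10) + (3*(5/(-4)) - 1)) = 20*((39/68 - 33/5) + (3*(5*(-1/4)) - 1)) = 20*(-2049/340 + (3*(-5/4) - 1)) = 20*(-2049/340 + (-15/4 - 1)) = 20*(-2049/340 - 19/4) = 20*(-916/85) = -3664/17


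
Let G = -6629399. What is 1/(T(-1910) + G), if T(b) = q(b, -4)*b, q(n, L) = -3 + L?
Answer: -1/6616029 ≈ -1.5115e-7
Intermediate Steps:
T(b) = -7*b (T(b) = (-3 - 4)*b = -7*b)
1/(T(-1910) + G) = 1/(-7*(-1910) - 6629399) = 1/(13370 - 6629399) = 1/(-6616029) = -1/6616029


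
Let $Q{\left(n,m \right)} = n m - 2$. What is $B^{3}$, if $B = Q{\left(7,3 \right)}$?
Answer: $6859$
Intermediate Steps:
$Q{\left(n,m \right)} = -2 + m n$ ($Q{\left(n,m \right)} = m n - 2 = -2 + m n$)
$B = 19$ ($B = -2 + 3 \cdot 7 = -2 + 21 = 19$)
$B^{3} = 19^{3} = 6859$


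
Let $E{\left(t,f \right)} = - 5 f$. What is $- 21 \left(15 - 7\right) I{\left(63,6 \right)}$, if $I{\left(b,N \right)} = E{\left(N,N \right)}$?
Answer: $5040$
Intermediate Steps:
$I{\left(b,N \right)} = - 5 N$
$- 21 \left(15 - 7\right) I{\left(63,6 \right)} = - 21 \left(15 - 7\right) \left(\left(-5\right) 6\right) = \left(-21\right) 8 \left(-30\right) = \left(-168\right) \left(-30\right) = 5040$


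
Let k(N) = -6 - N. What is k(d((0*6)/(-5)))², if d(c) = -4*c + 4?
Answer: 100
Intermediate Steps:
d(c) = 4 - 4*c
k(d((0*6)/(-5)))² = (-6 - (4 - 4*0*6/(-5)))² = (-6 - (4 - 0*(-1)/5))² = (-6 - (4 - 4*0))² = (-6 - (4 + 0))² = (-6 - 1*4)² = (-6 - 4)² = (-10)² = 100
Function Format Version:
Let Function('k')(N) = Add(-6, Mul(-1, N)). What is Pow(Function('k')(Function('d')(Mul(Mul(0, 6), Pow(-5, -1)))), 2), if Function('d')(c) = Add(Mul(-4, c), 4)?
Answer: 100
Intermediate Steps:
Function('d')(c) = Add(4, Mul(-4, c))
Pow(Function('k')(Function('d')(Mul(Mul(0, 6), Pow(-5, -1)))), 2) = Pow(Add(-6, Mul(-1, Add(4, Mul(-4, Mul(Mul(0, 6), Pow(-5, -1)))))), 2) = Pow(Add(-6, Mul(-1, Add(4, Mul(-4, Mul(0, Rational(-1, 5)))))), 2) = Pow(Add(-6, Mul(-1, Add(4, Mul(-4, 0)))), 2) = Pow(Add(-6, Mul(-1, Add(4, 0))), 2) = Pow(Add(-6, Mul(-1, 4)), 2) = Pow(Add(-6, -4), 2) = Pow(-10, 2) = 100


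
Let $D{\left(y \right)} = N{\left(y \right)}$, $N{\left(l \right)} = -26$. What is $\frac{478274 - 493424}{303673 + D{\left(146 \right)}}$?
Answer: $- \frac{15150}{303647} \approx -0.049893$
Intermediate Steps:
$D{\left(y \right)} = -26$
$\frac{478274 - 493424}{303673 + D{\left(146 \right)}} = \frac{478274 - 493424}{303673 - 26} = - \frac{15150}{303647}$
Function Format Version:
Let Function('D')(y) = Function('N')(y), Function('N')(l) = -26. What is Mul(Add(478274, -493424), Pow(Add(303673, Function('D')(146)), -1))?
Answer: Rational(-15150, 303647) ≈ -0.049893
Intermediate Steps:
Function('D')(y) = -26
Mul(Add(478274, -493424), Pow(Add(303673, Function('D')(146)), -1)) = Mul(Add(478274, -493424), Pow(Add(303673, -26), -1)) = Mul(-15150, Pow(303647, -1)) = Mul(-15150, Rational(1, 303647)) = Rational(-15150, 303647)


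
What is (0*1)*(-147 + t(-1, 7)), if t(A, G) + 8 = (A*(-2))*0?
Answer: 0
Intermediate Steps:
t(A, G) = -8 (t(A, G) = -8 + (A*(-2))*0 = -8 - 2*A*0 = -8 + 0 = -8)
(0*1)*(-147 + t(-1, 7)) = (0*1)*(-147 - 8) = 0*(-155) = 0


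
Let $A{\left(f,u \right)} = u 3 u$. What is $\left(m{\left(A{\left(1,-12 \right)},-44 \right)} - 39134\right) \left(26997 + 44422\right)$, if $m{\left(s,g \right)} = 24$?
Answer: $-2793197090$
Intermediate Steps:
$A{\left(f,u \right)} = 3 u^{2}$ ($A{\left(f,u \right)} = 3 u u = 3 u^{2}$)
$\left(m{\left(A{\left(1,-12 \right)},-44 \right)} - 39134\right) \left(26997 + 44422\right) = \left(24 - 39134\right) \left(26997 + 44422\right) = \left(-39110\right) 71419 = -2793197090$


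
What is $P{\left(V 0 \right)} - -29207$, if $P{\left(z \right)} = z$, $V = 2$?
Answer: $29207$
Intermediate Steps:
$P{\left(V 0 \right)} - -29207 = 2 \cdot 0 - -29207 = 0 + 29207 = 29207$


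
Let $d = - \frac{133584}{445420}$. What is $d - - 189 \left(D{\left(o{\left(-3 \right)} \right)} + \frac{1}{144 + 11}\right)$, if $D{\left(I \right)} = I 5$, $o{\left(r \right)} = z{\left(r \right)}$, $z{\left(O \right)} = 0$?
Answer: $\frac{3173943}{3452005} \approx 0.91945$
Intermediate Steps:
$d = - \frac{33396}{111355}$ ($d = \left(-133584\right) \frac{1}{445420} = - \frac{33396}{111355} \approx -0.29991$)
$o{\left(r \right)} = 0$
$D{\left(I \right)} = 5 I$
$d - - 189 \left(D{\left(o{\left(-3 \right)} \right)} + \frac{1}{144 + 11}\right) = - \frac{33396}{111355} - - 189 \left(5 \cdot 0 + \frac{1}{144 + 11}\right) = - \frac{33396}{111355} - - 189 \left(0 + \frac{1}{155}\right) = - \frac{33396}{111355} - \left(-189\right) \frac{1}{155} = - \frac{33396}{111355} - - \frac{189}{155} = - \frac{33396}{111355} + \frac{189}{155} = \frac{3173943}{3452005}$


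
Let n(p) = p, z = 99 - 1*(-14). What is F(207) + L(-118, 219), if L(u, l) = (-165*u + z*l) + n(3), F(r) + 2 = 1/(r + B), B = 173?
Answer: 16802841/380 ≈ 44218.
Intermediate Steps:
z = 113 (z = 99 + 14 = 113)
F(r) = -2 + 1/(173 + r) (F(r) = -2 + 1/(r + 173) = -2 + 1/(173 + r))
L(u, l) = 3 - 165*u + 113*l (L(u, l) = (-165*u + 113*l) + 3 = 3 - 165*u + 113*l)
F(207) + L(-118, 219) = (-345 - 2*207)/(173 + 207) + (3 - 165*(-118) + 113*219) = (-345 - 414)/380 + (3 + 19470 + 24747) = (1/380)*(-759) + 44220 = -759/380 + 44220 = 16802841/380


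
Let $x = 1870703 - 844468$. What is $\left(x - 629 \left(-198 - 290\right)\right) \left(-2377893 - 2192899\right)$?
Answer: $-6093720474104$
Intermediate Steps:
$x = 1026235$ ($x = 1870703 - 844468 = 1026235$)
$\left(x - 629 \left(-198 - 290\right)\right) \left(-2377893 - 2192899\right) = \left(1026235 - 629 \left(-198 - 290\right)\right) \left(-2377893 - 2192899\right) = \left(1026235 - -306952\right) \left(-4570792\right) = \left(1026235 + 306952\right) \left(-4570792\right) = 1333187 \left(-4570792\right) = -6093720474104$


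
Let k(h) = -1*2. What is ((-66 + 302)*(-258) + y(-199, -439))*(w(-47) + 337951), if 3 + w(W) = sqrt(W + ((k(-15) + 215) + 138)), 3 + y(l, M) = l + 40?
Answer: -20631725400 - 244200*sqrt(19) ≈ -2.0633e+10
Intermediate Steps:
y(l, M) = 37 + l (y(l, M) = -3 + (l + 40) = -3 + (40 + l) = 37 + l)
k(h) = -2
w(W) = -3 + sqrt(351 + W) (w(W) = -3 + sqrt(W + ((-2 + 215) + 138)) = -3 + sqrt(W + (213 + 138)) = -3 + sqrt(W + 351) = -3 + sqrt(351 + W))
((-66 + 302)*(-258) + y(-199, -439))*(w(-47) + 337951) = ((-66 + 302)*(-258) + (37 - 199))*((-3 + sqrt(351 - 47)) + 337951) = (236*(-258) - 162)*((-3 + sqrt(304)) + 337951) = (-60888 - 162)*((-3 + 4*sqrt(19)) + 337951) = -61050*(337948 + 4*sqrt(19)) = -20631725400 - 244200*sqrt(19)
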